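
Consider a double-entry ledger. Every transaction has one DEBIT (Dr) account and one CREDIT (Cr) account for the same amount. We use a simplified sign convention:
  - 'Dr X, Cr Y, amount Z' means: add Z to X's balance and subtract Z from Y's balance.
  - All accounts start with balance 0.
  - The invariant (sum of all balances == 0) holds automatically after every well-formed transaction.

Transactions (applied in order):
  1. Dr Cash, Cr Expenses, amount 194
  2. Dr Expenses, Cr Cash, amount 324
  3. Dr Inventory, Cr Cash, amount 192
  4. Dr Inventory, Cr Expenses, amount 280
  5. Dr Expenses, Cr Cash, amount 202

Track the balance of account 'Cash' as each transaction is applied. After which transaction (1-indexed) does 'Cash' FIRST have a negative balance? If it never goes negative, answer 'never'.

Answer: 2

Derivation:
After txn 1: Cash=194
After txn 2: Cash=-130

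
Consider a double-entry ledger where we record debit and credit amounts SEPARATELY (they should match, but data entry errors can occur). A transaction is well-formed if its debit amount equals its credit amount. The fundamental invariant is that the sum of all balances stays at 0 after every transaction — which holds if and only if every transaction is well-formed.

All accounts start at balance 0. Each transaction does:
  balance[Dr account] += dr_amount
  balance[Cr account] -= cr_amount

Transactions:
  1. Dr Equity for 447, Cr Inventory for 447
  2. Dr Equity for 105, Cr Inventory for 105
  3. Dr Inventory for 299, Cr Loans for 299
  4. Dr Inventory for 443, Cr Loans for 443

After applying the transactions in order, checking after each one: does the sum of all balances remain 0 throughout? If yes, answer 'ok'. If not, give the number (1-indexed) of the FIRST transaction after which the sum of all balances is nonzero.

Answer: ok

Derivation:
After txn 1: dr=447 cr=447 sum_balances=0
After txn 2: dr=105 cr=105 sum_balances=0
After txn 3: dr=299 cr=299 sum_balances=0
After txn 4: dr=443 cr=443 sum_balances=0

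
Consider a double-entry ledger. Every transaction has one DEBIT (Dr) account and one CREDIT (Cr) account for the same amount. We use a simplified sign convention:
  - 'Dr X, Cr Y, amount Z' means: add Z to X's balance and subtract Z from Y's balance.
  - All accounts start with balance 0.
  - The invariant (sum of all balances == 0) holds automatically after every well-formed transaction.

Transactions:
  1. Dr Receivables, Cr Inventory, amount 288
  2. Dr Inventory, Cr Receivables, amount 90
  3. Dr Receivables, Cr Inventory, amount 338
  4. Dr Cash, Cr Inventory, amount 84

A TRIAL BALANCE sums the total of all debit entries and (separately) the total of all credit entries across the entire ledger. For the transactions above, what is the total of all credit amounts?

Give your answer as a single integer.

Txn 1: credit+=288
Txn 2: credit+=90
Txn 3: credit+=338
Txn 4: credit+=84
Total credits = 800

Answer: 800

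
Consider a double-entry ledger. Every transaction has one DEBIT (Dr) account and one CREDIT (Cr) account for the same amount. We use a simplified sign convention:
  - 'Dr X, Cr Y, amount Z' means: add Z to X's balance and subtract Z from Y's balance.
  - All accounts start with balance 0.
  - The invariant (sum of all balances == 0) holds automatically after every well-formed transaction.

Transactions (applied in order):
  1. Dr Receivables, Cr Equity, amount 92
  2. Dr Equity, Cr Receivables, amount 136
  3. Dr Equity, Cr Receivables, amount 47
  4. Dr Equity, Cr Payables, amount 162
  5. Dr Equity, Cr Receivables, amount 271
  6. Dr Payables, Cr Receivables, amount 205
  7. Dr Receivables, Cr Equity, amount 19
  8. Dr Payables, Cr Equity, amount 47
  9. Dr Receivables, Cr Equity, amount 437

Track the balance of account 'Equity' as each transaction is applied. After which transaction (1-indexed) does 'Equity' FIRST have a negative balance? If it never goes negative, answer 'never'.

Answer: 1

Derivation:
After txn 1: Equity=-92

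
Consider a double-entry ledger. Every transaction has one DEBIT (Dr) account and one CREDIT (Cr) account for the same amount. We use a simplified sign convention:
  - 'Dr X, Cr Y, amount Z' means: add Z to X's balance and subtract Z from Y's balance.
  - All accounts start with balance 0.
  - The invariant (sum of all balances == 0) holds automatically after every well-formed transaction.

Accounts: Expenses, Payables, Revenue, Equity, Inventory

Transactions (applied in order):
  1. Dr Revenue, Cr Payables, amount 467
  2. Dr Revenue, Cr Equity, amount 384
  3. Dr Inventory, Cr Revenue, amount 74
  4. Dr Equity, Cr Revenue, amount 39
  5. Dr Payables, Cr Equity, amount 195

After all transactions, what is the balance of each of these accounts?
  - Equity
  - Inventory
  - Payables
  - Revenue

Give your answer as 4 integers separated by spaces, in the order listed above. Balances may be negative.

Answer: -540 74 -272 738

Derivation:
After txn 1 (Dr Revenue, Cr Payables, amount 467): Payables=-467 Revenue=467
After txn 2 (Dr Revenue, Cr Equity, amount 384): Equity=-384 Payables=-467 Revenue=851
After txn 3 (Dr Inventory, Cr Revenue, amount 74): Equity=-384 Inventory=74 Payables=-467 Revenue=777
After txn 4 (Dr Equity, Cr Revenue, amount 39): Equity=-345 Inventory=74 Payables=-467 Revenue=738
After txn 5 (Dr Payables, Cr Equity, amount 195): Equity=-540 Inventory=74 Payables=-272 Revenue=738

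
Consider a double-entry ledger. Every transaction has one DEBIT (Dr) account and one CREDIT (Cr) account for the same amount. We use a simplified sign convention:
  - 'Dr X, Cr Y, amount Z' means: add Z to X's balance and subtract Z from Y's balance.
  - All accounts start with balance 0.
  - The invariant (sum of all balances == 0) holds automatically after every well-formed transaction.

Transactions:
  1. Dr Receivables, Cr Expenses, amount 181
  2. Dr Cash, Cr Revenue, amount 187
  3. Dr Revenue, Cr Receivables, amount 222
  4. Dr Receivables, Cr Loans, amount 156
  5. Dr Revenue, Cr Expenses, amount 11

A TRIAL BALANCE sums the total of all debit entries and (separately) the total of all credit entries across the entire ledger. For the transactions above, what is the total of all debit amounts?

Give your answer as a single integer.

Txn 1: debit+=181
Txn 2: debit+=187
Txn 3: debit+=222
Txn 4: debit+=156
Txn 5: debit+=11
Total debits = 757

Answer: 757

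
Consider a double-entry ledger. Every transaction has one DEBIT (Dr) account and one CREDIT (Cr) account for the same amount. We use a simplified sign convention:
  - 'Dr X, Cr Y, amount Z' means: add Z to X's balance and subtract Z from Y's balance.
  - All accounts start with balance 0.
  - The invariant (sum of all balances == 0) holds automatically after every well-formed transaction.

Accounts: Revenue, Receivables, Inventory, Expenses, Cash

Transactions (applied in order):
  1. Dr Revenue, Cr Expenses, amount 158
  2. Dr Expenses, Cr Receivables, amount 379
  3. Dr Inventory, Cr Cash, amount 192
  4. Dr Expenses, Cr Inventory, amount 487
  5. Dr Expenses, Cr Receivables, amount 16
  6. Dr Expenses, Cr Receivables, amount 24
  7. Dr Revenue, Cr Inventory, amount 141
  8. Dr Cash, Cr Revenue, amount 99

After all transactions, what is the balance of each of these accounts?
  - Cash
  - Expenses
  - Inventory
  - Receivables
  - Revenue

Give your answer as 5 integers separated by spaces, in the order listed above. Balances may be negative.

After txn 1 (Dr Revenue, Cr Expenses, amount 158): Expenses=-158 Revenue=158
After txn 2 (Dr Expenses, Cr Receivables, amount 379): Expenses=221 Receivables=-379 Revenue=158
After txn 3 (Dr Inventory, Cr Cash, amount 192): Cash=-192 Expenses=221 Inventory=192 Receivables=-379 Revenue=158
After txn 4 (Dr Expenses, Cr Inventory, amount 487): Cash=-192 Expenses=708 Inventory=-295 Receivables=-379 Revenue=158
After txn 5 (Dr Expenses, Cr Receivables, amount 16): Cash=-192 Expenses=724 Inventory=-295 Receivables=-395 Revenue=158
After txn 6 (Dr Expenses, Cr Receivables, amount 24): Cash=-192 Expenses=748 Inventory=-295 Receivables=-419 Revenue=158
After txn 7 (Dr Revenue, Cr Inventory, amount 141): Cash=-192 Expenses=748 Inventory=-436 Receivables=-419 Revenue=299
After txn 8 (Dr Cash, Cr Revenue, amount 99): Cash=-93 Expenses=748 Inventory=-436 Receivables=-419 Revenue=200

Answer: -93 748 -436 -419 200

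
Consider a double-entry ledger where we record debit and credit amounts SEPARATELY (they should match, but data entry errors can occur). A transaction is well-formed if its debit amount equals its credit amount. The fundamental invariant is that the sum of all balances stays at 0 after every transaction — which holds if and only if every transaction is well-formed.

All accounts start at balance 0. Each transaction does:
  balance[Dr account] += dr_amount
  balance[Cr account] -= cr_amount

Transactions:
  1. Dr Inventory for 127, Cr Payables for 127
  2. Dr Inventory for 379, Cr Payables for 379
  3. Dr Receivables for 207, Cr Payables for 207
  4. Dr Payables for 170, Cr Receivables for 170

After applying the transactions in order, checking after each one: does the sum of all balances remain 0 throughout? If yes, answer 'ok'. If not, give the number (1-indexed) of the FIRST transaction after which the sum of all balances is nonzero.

Answer: ok

Derivation:
After txn 1: dr=127 cr=127 sum_balances=0
After txn 2: dr=379 cr=379 sum_balances=0
After txn 3: dr=207 cr=207 sum_balances=0
After txn 4: dr=170 cr=170 sum_balances=0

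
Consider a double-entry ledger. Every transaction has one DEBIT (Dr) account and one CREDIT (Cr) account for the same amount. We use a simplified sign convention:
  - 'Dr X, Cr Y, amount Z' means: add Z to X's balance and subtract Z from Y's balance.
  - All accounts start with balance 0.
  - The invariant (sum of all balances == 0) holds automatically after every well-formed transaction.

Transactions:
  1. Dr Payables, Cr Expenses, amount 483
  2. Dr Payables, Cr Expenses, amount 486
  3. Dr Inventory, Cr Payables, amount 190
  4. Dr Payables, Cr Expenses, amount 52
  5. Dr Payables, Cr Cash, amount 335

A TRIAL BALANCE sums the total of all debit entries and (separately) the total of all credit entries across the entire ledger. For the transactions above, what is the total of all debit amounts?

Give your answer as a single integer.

Answer: 1546

Derivation:
Txn 1: debit+=483
Txn 2: debit+=486
Txn 3: debit+=190
Txn 4: debit+=52
Txn 5: debit+=335
Total debits = 1546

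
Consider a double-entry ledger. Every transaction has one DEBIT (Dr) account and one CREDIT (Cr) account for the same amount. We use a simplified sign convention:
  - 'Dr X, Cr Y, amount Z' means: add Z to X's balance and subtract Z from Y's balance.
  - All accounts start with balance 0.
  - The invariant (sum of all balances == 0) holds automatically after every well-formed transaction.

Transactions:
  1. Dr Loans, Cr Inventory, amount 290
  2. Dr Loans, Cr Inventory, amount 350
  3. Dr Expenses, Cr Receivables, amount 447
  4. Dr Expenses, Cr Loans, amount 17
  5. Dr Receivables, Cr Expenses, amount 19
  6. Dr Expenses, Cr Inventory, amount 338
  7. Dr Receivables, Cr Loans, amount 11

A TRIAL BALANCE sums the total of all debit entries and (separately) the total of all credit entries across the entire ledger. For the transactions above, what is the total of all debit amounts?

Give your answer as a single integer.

Answer: 1472

Derivation:
Txn 1: debit+=290
Txn 2: debit+=350
Txn 3: debit+=447
Txn 4: debit+=17
Txn 5: debit+=19
Txn 6: debit+=338
Txn 7: debit+=11
Total debits = 1472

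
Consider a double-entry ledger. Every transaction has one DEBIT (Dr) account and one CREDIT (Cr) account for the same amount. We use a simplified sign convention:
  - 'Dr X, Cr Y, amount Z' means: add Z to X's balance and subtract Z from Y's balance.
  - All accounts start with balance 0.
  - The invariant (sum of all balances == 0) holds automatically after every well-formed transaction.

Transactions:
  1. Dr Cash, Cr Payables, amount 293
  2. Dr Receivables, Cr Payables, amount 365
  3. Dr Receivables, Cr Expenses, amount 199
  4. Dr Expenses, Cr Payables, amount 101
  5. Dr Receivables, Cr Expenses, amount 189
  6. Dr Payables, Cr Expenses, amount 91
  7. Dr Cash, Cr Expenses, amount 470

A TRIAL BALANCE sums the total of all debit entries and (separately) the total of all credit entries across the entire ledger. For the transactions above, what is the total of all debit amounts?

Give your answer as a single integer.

Txn 1: debit+=293
Txn 2: debit+=365
Txn 3: debit+=199
Txn 4: debit+=101
Txn 5: debit+=189
Txn 6: debit+=91
Txn 7: debit+=470
Total debits = 1708

Answer: 1708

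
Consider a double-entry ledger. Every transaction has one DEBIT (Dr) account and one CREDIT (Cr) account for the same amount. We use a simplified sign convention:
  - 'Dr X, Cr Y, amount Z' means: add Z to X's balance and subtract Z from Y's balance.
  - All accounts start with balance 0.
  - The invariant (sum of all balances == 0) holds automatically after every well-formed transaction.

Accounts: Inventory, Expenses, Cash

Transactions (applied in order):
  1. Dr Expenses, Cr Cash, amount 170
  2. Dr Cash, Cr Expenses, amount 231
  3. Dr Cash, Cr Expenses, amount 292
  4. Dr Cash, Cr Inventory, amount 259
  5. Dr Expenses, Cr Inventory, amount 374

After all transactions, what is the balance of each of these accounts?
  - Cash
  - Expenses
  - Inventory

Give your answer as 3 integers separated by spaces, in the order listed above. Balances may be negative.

After txn 1 (Dr Expenses, Cr Cash, amount 170): Cash=-170 Expenses=170
After txn 2 (Dr Cash, Cr Expenses, amount 231): Cash=61 Expenses=-61
After txn 3 (Dr Cash, Cr Expenses, amount 292): Cash=353 Expenses=-353
After txn 4 (Dr Cash, Cr Inventory, amount 259): Cash=612 Expenses=-353 Inventory=-259
After txn 5 (Dr Expenses, Cr Inventory, amount 374): Cash=612 Expenses=21 Inventory=-633

Answer: 612 21 -633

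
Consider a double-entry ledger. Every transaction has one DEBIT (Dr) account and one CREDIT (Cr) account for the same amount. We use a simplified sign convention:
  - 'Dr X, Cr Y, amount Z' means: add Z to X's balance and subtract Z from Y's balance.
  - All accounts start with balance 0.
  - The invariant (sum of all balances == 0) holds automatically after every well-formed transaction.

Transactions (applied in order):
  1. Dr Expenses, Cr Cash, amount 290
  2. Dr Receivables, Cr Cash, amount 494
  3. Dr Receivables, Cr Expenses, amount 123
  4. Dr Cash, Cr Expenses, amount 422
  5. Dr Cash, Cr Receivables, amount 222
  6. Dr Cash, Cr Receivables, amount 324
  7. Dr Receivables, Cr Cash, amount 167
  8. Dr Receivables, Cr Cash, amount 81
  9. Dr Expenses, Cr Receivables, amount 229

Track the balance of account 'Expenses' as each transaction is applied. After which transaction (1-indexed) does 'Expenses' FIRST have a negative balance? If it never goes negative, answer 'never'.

After txn 1: Expenses=290
After txn 2: Expenses=290
After txn 3: Expenses=167
After txn 4: Expenses=-255

Answer: 4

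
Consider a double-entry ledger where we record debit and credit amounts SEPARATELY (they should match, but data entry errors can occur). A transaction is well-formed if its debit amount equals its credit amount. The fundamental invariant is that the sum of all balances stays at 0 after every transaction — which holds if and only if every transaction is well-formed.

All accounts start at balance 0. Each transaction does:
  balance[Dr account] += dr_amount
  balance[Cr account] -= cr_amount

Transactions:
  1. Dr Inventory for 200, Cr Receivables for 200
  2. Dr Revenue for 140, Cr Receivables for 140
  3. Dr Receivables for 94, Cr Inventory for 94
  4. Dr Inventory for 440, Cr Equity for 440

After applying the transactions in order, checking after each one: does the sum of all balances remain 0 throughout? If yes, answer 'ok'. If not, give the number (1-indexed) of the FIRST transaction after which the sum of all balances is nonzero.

Answer: ok

Derivation:
After txn 1: dr=200 cr=200 sum_balances=0
After txn 2: dr=140 cr=140 sum_balances=0
After txn 3: dr=94 cr=94 sum_balances=0
After txn 4: dr=440 cr=440 sum_balances=0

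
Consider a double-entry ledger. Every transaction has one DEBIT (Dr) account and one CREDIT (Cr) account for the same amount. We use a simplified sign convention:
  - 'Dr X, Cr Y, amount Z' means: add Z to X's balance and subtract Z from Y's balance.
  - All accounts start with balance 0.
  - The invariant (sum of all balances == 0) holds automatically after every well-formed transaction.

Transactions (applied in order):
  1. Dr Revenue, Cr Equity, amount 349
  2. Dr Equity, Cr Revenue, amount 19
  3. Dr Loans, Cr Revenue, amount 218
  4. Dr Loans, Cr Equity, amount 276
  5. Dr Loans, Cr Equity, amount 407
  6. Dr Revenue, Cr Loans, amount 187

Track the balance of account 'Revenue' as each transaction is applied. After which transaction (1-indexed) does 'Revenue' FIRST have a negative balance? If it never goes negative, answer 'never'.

Answer: never

Derivation:
After txn 1: Revenue=349
After txn 2: Revenue=330
After txn 3: Revenue=112
After txn 4: Revenue=112
After txn 5: Revenue=112
After txn 6: Revenue=299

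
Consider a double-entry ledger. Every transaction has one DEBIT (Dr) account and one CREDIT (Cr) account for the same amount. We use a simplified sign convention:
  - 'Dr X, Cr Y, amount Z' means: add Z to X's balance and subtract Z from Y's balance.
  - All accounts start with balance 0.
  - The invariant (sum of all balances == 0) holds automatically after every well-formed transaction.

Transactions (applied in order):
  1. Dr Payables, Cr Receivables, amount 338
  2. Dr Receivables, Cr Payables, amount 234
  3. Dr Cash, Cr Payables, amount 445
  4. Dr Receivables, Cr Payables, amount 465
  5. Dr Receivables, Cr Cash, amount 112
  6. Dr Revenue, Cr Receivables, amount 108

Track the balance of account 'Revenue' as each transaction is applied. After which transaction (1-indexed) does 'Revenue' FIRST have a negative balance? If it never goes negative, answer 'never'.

Answer: never

Derivation:
After txn 1: Revenue=0
After txn 2: Revenue=0
After txn 3: Revenue=0
After txn 4: Revenue=0
After txn 5: Revenue=0
After txn 6: Revenue=108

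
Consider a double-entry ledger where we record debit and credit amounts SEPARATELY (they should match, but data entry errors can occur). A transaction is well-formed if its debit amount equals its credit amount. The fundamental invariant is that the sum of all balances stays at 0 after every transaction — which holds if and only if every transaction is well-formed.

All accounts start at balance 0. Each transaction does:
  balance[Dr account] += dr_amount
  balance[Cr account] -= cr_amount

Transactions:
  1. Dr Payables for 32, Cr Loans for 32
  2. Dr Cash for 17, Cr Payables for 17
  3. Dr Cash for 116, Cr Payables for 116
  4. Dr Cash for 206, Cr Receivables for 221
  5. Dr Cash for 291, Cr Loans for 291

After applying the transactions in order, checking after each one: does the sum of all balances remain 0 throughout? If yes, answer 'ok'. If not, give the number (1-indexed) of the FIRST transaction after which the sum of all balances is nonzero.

After txn 1: dr=32 cr=32 sum_balances=0
After txn 2: dr=17 cr=17 sum_balances=0
After txn 3: dr=116 cr=116 sum_balances=0
After txn 4: dr=206 cr=221 sum_balances=-15
After txn 5: dr=291 cr=291 sum_balances=-15

Answer: 4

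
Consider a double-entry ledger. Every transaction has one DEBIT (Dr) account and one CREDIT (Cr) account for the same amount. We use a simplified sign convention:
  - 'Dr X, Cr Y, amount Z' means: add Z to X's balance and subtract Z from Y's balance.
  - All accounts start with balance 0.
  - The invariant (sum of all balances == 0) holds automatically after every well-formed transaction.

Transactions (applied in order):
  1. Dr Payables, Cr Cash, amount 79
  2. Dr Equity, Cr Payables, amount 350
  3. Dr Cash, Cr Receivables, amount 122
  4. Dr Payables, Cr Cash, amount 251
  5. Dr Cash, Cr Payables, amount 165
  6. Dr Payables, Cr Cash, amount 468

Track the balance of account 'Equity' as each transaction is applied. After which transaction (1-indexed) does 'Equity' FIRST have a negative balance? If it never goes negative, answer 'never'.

After txn 1: Equity=0
After txn 2: Equity=350
After txn 3: Equity=350
After txn 4: Equity=350
After txn 5: Equity=350
After txn 6: Equity=350

Answer: never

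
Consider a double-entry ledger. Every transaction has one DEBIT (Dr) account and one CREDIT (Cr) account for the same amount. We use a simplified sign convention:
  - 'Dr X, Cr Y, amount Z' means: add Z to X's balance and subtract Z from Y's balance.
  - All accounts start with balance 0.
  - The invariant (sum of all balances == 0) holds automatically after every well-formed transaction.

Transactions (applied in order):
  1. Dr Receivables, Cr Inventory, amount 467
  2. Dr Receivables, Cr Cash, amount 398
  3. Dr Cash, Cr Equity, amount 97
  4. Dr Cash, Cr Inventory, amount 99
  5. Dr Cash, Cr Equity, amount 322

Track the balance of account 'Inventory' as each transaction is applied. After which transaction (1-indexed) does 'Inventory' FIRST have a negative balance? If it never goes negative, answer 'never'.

After txn 1: Inventory=-467

Answer: 1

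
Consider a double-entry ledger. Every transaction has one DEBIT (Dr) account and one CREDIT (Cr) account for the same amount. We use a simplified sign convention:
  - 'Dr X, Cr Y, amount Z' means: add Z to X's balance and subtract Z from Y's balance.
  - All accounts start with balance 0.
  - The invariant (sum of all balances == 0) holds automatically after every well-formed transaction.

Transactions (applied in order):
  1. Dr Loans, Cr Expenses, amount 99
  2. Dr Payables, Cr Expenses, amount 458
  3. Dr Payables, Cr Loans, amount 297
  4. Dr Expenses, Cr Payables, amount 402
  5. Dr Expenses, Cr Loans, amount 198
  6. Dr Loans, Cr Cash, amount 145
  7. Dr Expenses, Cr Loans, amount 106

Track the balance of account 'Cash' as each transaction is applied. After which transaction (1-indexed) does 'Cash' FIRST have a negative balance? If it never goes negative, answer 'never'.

After txn 1: Cash=0
After txn 2: Cash=0
After txn 3: Cash=0
After txn 4: Cash=0
After txn 5: Cash=0
After txn 6: Cash=-145

Answer: 6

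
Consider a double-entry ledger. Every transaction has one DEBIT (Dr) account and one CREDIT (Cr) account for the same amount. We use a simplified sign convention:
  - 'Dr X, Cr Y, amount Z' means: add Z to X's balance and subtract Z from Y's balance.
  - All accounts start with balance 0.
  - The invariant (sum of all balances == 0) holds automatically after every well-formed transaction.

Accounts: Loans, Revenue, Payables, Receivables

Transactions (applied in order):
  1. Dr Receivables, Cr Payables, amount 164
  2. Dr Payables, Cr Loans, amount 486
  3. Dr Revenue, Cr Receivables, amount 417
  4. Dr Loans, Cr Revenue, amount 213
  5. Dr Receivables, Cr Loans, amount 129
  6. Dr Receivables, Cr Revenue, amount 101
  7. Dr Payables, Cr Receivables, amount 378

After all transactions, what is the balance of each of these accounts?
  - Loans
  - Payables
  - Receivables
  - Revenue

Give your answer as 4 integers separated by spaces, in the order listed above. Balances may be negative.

Answer: -402 700 -401 103

Derivation:
After txn 1 (Dr Receivables, Cr Payables, amount 164): Payables=-164 Receivables=164
After txn 2 (Dr Payables, Cr Loans, amount 486): Loans=-486 Payables=322 Receivables=164
After txn 3 (Dr Revenue, Cr Receivables, amount 417): Loans=-486 Payables=322 Receivables=-253 Revenue=417
After txn 4 (Dr Loans, Cr Revenue, amount 213): Loans=-273 Payables=322 Receivables=-253 Revenue=204
After txn 5 (Dr Receivables, Cr Loans, amount 129): Loans=-402 Payables=322 Receivables=-124 Revenue=204
After txn 6 (Dr Receivables, Cr Revenue, amount 101): Loans=-402 Payables=322 Receivables=-23 Revenue=103
After txn 7 (Dr Payables, Cr Receivables, amount 378): Loans=-402 Payables=700 Receivables=-401 Revenue=103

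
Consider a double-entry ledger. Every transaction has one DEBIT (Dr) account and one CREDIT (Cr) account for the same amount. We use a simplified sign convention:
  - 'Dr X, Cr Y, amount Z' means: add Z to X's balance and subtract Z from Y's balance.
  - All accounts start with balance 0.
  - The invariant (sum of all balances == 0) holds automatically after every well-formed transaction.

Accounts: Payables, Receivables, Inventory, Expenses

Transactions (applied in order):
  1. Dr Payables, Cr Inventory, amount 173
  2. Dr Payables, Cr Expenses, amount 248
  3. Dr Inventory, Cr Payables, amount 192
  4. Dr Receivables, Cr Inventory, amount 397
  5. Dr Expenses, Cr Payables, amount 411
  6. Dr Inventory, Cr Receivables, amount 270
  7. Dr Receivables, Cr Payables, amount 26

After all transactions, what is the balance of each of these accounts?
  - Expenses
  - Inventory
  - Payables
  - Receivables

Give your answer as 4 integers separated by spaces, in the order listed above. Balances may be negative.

Answer: 163 -108 -208 153

Derivation:
After txn 1 (Dr Payables, Cr Inventory, amount 173): Inventory=-173 Payables=173
After txn 2 (Dr Payables, Cr Expenses, amount 248): Expenses=-248 Inventory=-173 Payables=421
After txn 3 (Dr Inventory, Cr Payables, amount 192): Expenses=-248 Inventory=19 Payables=229
After txn 4 (Dr Receivables, Cr Inventory, amount 397): Expenses=-248 Inventory=-378 Payables=229 Receivables=397
After txn 5 (Dr Expenses, Cr Payables, amount 411): Expenses=163 Inventory=-378 Payables=-182 Receivables=397
After txn 6 (Dr Inventory, Cr Receivables, amount 270): Expenses=163 Inventory=-108 Payables=-182 Receivables=127
After txn 7 (Dr Receivables, Cr Payables, amount 26): Expenses=163 Inventory=-108 Payables=-208 Receivables=153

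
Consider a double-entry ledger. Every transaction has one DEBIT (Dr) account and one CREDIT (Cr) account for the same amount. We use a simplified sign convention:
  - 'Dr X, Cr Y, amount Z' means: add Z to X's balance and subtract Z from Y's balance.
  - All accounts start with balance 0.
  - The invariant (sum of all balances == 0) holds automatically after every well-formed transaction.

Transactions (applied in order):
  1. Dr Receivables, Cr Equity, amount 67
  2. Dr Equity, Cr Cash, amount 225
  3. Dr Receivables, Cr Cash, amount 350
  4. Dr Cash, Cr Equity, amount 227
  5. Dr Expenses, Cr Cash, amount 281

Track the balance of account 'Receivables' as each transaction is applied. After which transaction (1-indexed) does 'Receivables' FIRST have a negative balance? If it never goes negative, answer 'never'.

After txn 1: Receivables=67
After txn 2: Receivables=67
After txn 3: Receivables=417
After txn 4: Receivables=417
After txn 5: Receivables=417

Answer: never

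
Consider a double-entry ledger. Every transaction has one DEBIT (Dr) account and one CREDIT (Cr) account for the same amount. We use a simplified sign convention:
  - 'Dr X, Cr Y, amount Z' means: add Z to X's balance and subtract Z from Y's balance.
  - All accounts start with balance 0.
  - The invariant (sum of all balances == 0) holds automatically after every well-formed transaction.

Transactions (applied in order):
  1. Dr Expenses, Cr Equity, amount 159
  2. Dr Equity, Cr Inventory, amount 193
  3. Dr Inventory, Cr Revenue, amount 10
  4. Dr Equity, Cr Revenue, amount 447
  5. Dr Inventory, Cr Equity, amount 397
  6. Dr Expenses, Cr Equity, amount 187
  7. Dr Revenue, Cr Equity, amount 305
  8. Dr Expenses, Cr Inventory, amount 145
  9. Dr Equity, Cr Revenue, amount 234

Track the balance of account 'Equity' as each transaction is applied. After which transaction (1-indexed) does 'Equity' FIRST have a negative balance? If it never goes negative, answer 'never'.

After txn 1: Equity=-159

Answer: 1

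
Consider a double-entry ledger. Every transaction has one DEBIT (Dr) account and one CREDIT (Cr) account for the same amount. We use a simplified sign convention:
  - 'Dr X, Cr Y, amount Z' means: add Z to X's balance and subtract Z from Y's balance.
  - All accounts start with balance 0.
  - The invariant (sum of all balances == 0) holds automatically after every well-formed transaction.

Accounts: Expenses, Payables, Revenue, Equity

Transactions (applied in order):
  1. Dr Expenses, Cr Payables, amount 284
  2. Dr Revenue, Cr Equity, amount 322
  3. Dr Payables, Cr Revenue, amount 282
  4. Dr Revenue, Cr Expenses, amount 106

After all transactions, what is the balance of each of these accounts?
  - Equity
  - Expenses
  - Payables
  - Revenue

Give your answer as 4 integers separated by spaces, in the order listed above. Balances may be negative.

After txn 1 (Dr Expenses, Cr Payables, amount 284): Expenses=284 Payables=-284
After txn 2 (Dr Revenue, Cr Equity, amount 322): Equity=-322 Expenses=284 Payables=-284 Revenue=322
After txn 3 (Dr Payables, Cr Revenue, amount 282): Equity=-322 Expenses=284 Payables=-2 Revenue=40
After txn 4 (Dr Revenue, Cr Expenses, amount 106): Equity=-322 Expenses=178 Payables=-2 Revenue=146

Answer: -322 178 -2 146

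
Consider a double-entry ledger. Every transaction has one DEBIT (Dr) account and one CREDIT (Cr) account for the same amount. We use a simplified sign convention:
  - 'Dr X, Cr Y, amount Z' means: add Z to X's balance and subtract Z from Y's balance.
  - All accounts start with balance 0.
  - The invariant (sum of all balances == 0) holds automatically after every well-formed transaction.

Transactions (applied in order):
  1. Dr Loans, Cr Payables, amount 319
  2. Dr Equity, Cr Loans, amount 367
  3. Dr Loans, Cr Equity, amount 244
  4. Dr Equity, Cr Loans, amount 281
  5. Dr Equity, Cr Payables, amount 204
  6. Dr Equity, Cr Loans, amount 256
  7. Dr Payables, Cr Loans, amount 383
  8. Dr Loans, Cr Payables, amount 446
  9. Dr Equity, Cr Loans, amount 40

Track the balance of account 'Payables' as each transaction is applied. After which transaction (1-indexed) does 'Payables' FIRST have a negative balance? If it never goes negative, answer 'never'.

After txn 1: Payables=-319

Answer: 1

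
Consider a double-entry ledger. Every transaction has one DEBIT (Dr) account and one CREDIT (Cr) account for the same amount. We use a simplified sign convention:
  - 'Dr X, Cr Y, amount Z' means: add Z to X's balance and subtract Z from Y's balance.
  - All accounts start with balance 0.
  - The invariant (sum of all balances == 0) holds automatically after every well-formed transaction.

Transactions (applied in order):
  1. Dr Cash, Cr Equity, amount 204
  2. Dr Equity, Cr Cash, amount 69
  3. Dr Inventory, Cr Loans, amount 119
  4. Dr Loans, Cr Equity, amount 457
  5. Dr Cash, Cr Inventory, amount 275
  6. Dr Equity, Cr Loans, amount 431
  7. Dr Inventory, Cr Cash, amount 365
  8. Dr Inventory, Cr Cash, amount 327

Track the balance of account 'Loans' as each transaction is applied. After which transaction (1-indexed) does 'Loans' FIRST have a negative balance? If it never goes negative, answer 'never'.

Answer: 3

Derivation:
After txn 1: Loans=0
After txn 2: Loans=0
After txn 3: Loans=-119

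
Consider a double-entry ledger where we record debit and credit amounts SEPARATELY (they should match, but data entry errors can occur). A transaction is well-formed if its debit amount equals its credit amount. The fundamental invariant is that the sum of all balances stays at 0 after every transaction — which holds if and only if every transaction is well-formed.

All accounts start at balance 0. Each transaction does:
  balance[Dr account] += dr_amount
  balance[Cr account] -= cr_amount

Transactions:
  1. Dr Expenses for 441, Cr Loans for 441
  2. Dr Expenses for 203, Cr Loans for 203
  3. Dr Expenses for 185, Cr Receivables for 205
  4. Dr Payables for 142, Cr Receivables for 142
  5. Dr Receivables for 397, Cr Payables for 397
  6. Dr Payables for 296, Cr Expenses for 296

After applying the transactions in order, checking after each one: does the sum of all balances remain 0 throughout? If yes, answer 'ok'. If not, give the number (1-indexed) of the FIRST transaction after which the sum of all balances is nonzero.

After txn 1: dr=441 cr=441 sum_balances=0
After txn 2: dr=203 cr=203 sum_balances=0
After txn 3: dr=185 cr=205 sum_balances=-20
After txn 4: dr=142 cr=142 sum_balances=-20
After txn 5: dr=397 cr=397 sum_balances=-20
After txn 6: dr=296 cr=296 sum_balances=-20

Answer: 3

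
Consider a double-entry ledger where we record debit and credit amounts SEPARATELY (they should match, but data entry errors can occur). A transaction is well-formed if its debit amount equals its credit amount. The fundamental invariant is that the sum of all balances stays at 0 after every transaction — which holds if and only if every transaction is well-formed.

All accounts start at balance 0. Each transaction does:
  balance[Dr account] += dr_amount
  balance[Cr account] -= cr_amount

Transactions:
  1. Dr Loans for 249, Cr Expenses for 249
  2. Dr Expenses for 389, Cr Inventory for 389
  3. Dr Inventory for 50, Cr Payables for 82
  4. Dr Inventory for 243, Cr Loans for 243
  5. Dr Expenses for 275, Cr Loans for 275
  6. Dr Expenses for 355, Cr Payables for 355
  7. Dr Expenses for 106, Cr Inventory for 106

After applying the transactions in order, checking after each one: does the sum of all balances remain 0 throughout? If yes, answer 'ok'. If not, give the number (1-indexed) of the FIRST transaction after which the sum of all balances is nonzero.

Answer: 3

Derivation:
After txn 1: dr=249 cr=249 sum_balances=0
After txn 2: dr=389 cr=389 sum_balances=0
After txn 3: dr=50 cr=82 sum_balances=-32
After txn 4: dr=243 cr=243 sum_balances=-32
After txn 5: dr=275 cr=275 sum_balances=-32
After txn 6: dr=355 cr=355 sum_balances=-32
After txn 7: dr=106 cr=106 sum_balances=-32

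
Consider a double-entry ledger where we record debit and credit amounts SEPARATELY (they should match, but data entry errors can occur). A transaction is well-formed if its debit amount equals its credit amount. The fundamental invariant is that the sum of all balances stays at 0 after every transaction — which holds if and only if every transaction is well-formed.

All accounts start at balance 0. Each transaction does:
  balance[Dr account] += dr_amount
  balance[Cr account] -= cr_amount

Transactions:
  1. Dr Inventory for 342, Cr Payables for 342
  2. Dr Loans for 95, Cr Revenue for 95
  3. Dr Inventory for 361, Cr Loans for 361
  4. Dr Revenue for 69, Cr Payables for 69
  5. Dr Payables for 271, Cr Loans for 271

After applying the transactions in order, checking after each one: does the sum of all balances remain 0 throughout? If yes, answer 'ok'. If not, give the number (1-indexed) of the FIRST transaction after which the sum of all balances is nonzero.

After txn 1: dr=342 cr=342 sum_balances=0
After txn 2: dr=95 cr=95 sum_balances=0
After txn 3: dr=361 cr=361 sum_balances=0
After txn 4: dr=69 cr=69 sum_balances=0
After txn 5: dr=271 cr=271 sum_balances=0

Answer: ok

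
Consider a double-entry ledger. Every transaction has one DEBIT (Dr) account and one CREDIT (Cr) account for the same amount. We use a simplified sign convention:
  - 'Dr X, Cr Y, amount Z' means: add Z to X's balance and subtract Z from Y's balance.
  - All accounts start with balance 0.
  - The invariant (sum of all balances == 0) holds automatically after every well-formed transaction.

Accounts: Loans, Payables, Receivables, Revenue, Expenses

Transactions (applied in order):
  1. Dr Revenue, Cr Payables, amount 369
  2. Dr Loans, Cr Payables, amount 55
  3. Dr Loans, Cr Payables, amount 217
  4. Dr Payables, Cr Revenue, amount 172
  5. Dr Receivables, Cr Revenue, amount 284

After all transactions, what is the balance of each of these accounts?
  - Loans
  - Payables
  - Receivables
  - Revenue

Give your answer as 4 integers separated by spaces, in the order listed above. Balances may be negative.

After txn 1 (Dr Revenue, Cr Payables, amount 369): Payables=-369 Revenue=369
After txn 2 (Dr Loans, Cr Payables, amount 55): Loans=55 Payables=-424 Revenue=369
After txn 3 (Dr Loans, Cr Payables, amount 217): Loans=272 Payables=-641 Revenue=369
After txn 4 (Dr Payables, Cr Revenue, amount 172): Loans=272 Payables=-469 Revenue=197
After txn 5 (Dr Receivables, Cr Revenue, amount 284): Loans=272 Payables=-469 Receivables=284 Revenue=-87

Answer: 272 -469 284 -87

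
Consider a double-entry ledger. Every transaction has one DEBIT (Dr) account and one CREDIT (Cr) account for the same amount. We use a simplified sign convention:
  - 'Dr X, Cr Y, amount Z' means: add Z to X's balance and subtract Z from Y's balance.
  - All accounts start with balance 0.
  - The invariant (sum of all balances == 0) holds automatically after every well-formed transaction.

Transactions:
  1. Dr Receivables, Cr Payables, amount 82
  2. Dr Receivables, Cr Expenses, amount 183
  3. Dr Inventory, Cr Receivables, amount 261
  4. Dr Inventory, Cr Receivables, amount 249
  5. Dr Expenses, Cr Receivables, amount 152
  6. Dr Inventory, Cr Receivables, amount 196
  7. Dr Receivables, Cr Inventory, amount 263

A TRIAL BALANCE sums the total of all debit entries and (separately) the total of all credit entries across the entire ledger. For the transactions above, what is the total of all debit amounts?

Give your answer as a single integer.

Answer: 1386

Derivation:
Txn 1: debit+=82
Txn 2: debit+=183
Txn 3: debit+=261
Txn 4: debit+=249
Txn 5: debit+=152
Txn 6: debit+=196
Txn 7: debit+=263
Total debits = 1386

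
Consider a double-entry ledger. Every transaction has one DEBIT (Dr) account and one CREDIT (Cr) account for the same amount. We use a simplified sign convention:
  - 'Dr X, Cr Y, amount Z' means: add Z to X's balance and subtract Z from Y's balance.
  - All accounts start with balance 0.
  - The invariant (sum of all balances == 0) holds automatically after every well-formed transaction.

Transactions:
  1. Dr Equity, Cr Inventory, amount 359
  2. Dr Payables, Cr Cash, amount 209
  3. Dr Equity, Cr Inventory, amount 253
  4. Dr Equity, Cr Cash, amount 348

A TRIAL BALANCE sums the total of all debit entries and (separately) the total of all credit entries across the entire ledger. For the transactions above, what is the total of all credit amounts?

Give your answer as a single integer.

Answer: 1169

Derivation:
Txn 1: credit+=359
Txn 2: credit+=209
Txn 3: credit+=253
Txn 4: credit+=348
Total credits = 1169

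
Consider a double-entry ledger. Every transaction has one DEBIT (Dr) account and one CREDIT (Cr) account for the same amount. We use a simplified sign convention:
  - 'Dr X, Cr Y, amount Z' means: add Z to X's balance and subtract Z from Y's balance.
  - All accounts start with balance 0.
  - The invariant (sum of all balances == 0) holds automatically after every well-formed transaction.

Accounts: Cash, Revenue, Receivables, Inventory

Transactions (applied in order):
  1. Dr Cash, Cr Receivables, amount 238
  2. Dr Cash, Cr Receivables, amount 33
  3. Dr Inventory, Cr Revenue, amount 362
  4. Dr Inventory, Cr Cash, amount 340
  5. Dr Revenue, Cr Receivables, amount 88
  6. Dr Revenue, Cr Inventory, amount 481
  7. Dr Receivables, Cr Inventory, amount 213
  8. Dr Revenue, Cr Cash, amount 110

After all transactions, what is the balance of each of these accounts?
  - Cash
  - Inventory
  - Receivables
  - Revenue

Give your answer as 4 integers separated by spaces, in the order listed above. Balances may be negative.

Answer: -179 8 -146 317

Derivation:
After txn 1 (Dr Cash, Cr Receivables, amount 238): Cash=238 Receivables=-238
After txn 2 (Dr Cash, Cr Receivables, amount 33): Cash=271 Receivables=-271
After txn 3 (Dr Inventory, Cr Revenue, amount 362): Cash=271 Inventory=362 Receivables=-271 Revenue=-362
After txn 4 (Dr Inventory, Cr Cash, amount 340): Cash=-69 Inventory=702 Receivables=-271 Revenue=-362
After txn 5 (Dr Revenue, Cr Receivables, amount 88): Cash=-69 Inventory=702 Receivables=-359 Revenue=-274
After txn 6 (Dr Revenue, Cr Inventory, amount 481): Cash=-69 Inventory=221 Receivables=-359 Revenue=207
After txn 7 (Dr Receivables, Cr Inventory, amount 213): Cash=-69 Inventory=8 Receivables=-146 Revenue=207
After txn 8 (Dr Revenue, Cr Cash, amount 110): Cash=-179 Inventory=8 Receivables=-146 Revenue=317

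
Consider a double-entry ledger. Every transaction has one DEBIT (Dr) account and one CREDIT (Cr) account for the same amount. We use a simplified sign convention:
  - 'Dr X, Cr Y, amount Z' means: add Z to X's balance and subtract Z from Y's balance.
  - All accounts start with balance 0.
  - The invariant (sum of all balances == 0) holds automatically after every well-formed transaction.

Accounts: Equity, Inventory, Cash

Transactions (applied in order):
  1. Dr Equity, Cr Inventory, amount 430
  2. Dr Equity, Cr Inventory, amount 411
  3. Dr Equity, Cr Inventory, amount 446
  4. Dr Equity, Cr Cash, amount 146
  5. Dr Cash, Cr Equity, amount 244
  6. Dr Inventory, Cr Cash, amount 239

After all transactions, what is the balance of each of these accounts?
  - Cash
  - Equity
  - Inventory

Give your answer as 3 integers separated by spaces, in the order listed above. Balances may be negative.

After txn 1 (Dr Equity, Cr Inventory, amount 430): Equity=430 Inventory=-430
After txn 2 (Dr Equity, Cr Inventory, amount 411): Equity=841 Inventory=-841
After txn 3 (Dr Equity, Cr Inventory, amount 446): Equity=1287 Inventory=-1287
After txn 4 (Dr Equity, Cr Cash, amount 146): Cash=-146 Equity=1433 Inventory=-1287
After txn 5 (Dr Cash, Cr Equity, amount 244): Cash=98 Equity=1189 Inventory=-1287
After txn 6 (Dr Inventory, Cr Cash, amount 239): Cash=-141 Equity=1189 Inventory=-1048

Answer: -141 1189 -1048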